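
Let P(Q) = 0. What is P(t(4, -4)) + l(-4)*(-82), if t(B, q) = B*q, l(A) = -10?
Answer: 820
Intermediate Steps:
P(t(4, -4)) + l(-4)*(-82) = 0 - 10*(-82) = 0 + 820 = 820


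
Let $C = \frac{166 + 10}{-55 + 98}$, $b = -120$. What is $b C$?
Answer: $- \frac{21120}{43} \approx -491.16$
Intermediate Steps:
$C = \frac{176}{43} \approx 4.093$
$b C = \left(-120\right) \frac{176}{43} = - \frac{21120}{43}$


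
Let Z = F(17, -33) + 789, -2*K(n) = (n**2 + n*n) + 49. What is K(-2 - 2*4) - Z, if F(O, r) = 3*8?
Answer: -1875/2 ≈ -937.50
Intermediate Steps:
F(O, r) = 24
K(n) = -49/2 - n**2 (K(n) = -((n**2 + n*n) + 49)/2 = -((n**2 + n**2) + 49)/2 = -(2*n**2 + 49)/2 = -(49 + 2*n**2)/2 = -49/2 - n**2)
Z = 813 (Z = 24 + 789 = 813)
K(-2 - 2*4) - Z = (-49/2 - (-2 - 2*4)**2) - 1*813 = (-49/2 - (-2 - 8)**2) - 813 = (-49/2 - 1*(-10)**2) - 813 = (-49/2 - 1*100) - 813 = (-49/2 - 100) - 813 = -249/2 - 813 = -1875/2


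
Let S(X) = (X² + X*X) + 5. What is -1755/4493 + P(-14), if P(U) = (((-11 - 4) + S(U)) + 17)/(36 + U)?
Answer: 1754097/98846 ≈ 17.746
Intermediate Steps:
S(X) = 5 + 2*X² (S(X) = (X² + X²) + 5 = 2*X² + 5 = 5 + 2*X²)
P(U) = (7 + 2*U²)/(36 + U) (P(U) = (((-11 - 4) + (5 + 2*U²)) + 17)/(36 + U) = ((-15 + (5 + 2*U²)) + 17)/(36 + U) = ((-10 + 2*U²) + 17)/(36 + U) = (7 + 2*U²)/(36 + U))
-1755/4493 + P(-14) = -1755/4493 + (7 + 2*(-14)²)/(36 - 14) = -1755*1/4493 + (7 + 2*196)/22 = -1755/4493 + (7 + 392)/22 = -1755/4493 + (1/22)*399 = -1755/4493 + 399/22 = 1754097/98846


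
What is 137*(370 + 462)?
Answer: 113984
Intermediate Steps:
137*(370 + 462) = 137*832 = 113984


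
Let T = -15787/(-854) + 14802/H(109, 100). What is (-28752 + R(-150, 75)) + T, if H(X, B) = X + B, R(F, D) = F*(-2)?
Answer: -5062343281/178486 ≈ -28363.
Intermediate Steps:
R(F, D) = -2*F
H(X, B) = B + X
T = 15940391/178486 (T = -15787/(-854) + 14802/(100 + 109) = -15787*(-1/854) + 14802/209 = 15787/854 + 14802*(1/209) = 15787/854 + 14802/209 = 15940391/178486 ≈ 89.309)
(-28752 + R(-150, 75)) + T = (-28752 - 2*(-150)) + 15940391/178486 = (-28752 + 300) + 15940391/178486 = -28452 + 15940391/178486 = -5062343281/178486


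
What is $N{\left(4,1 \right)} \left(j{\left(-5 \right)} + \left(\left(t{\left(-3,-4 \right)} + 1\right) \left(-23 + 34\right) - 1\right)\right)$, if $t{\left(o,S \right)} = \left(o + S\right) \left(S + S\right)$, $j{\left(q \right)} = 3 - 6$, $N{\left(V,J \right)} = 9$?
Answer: $5607$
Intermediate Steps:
$j{\left(q \right)} = -3$
$t{\left(o,S \right)} = 2 S \left(S + o\right)$ ($t{\left(o,S \right)} = \left(S + o\right) 2 S = 2 S \left(S + o\right)$)
$N{\left(4,1 \right)} \left(j{\left(-5 \right)} + \left(\left(t{\left(-3,-4 \right)} + 1\right) \left(-23 + 34\right) - 1\right)\right) = 9 \left(-3 - \left(1 - \left(2 \left(-4\right) \left(-4 - 3\right) + 1\right) \left(-23 + 34\right)\right)\right) = 9 \left(-3 - \left(1 - \left(2 \left(-4\right) \left(-7\right) + 1\right) 11\right)\right) = 9 \left(-3 - \left(1 - \left(56 + 1\right) 11\right)\right) = 9 \left(-3 + \left(57 \cdot 11 - 1\right)\right) = 9 \left(-3 + \left(627 - 1\right)\right) = 9 \left(-3 + 626\right) = 9 \cdot 623 = 5607$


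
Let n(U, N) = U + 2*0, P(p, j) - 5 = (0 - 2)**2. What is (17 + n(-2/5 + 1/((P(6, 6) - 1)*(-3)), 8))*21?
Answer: 13909/40 ≈ 347.73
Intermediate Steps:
P(p, j) = 9 (P(p, j) = 5 + (0 - 2)**2 = 5 + (-2)**2 = 5 + 4 = 9)
n(U, N) = U (n(U, N) = U + 0 = U)
(17 + n(-2/5 + 1/((P(6, 6) - 1)*(-3)), 8))*21 = (17 + (-2/5 + 1/((9 - 1)*(-3))))*21 = (17 + (-2*1/5 - 1/3/8))*21 = (17 + (-2/5 + (1/8)*(-1/3)))*21 = (17 + (-2/5 - 1/24))*21 = (17 - 53/120)*21 = (1987/120)*21 = 13909/40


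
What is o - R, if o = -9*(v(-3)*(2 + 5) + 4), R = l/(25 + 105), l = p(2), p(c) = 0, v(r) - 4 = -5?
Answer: 27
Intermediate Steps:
v(r) = -1 (v(r) = 4 - 5 = -1)
l = 0
R = 0 (R = 0/(25 + 105) = 0/130 = 0*(1/130) = 0)
o = 27 (o = -9*(-(2 + 5) + 4) = -9*(-1*7 + 4) = -9*(-7 + 4) = -9*(-3) = 27)
o - R = 27 - 1*0 = 27 + 0 = 27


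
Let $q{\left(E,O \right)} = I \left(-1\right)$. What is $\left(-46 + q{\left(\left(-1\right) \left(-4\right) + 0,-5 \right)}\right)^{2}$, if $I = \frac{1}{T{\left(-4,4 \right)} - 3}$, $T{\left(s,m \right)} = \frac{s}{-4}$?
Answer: $\frac{8281}{4} \approx 2070.3$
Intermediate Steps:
$T{\left(s,m \right)} = - \frac{s}{4}$ ($T{\left(s,m \right)} = s \left(- \frac{1}{4}\right) = - \frac{s}{4}$)
$I = - \frac{1}{2}$ ($I = \frac{1}{\left(- \frac{1}{4}\right) \left(-4\right) - 3} = \frac{1}{1 - 3} = \frac{1}{-2} = - \frac{1}{2} \approx -0.5$)
$q{\left(E,O \right)} = \frac{1}{2}$ ($q{\left(E,O \right)} = \left(- \frac{1}{2}\right) \left(-1\right) = \frac{1}{2}$)
$\left(-46 + q{\left(\left(-1\right) \left(-4\right) + 0,-5 \right)}\right)^{2} = \left(-46 + \frac{1}{2}\right)^{2} = \left(- \frac{91}{2}\right)^{2} = \frac{8281}{4}$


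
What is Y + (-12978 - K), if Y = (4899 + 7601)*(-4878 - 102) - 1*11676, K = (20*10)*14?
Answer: -62277454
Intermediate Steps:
K = 2800 (K = 200*14 = 2800)
Y = -62261676 (Y = 12500*(-4980) - 11676 = -62250000 - 11676 = -62261676)
Y + (-12978 - K) = -62261676 + (-12978 - 1*2800) = -62261676 + (-12978 - 2800) = -62261676 - 15778 = -62277454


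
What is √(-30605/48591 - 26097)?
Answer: 2*I*√1711631380717/16197 ≈ 161.55*I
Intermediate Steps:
√(-30605/48591 - 26097) = √(-1268109932/48591) = 2*I*√1711631380717/16197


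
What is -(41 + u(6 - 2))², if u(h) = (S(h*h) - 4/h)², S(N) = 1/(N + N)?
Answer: -1844273025/1048576 ≈ -1758.8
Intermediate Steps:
S(N) = 1/(2*N)
u(h) = (1/(2*h²) - 4/h)² (u(h) = (1/(2*((h*h))) - 4/h)² = (1/(2*(h²)) - 4/h)² = (1/(2*h²) - 4/h)²)
-(41 + u(6 - 2))² = -(41 + (1 - 8*(6 - 2))²/(4*(6 - 2)⁴))² = -(41 + (¼)*(1 - 8*4)²/4⁴)² = -(41 + (¼)*(1/256)*(1 - 32)²)² = -(41 + (¼)*(1/256)*(-31)²)² = -(41 + (¼)*(1/256)*961)² = -(41 + 961/1024)² = -(42945/1024)² = -1*1844273025/1048576 = -1844273025/1048576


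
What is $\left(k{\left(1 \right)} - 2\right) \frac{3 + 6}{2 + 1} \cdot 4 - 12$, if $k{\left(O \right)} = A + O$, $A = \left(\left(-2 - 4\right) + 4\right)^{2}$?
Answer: $24$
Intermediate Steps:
$A = 4$ ($A = \left(-6 + 4\right)^{2} = \left(-2\right)^{2} = 4$)
$k{\left(O \right)} = 4 + O$
$\left(k{\left(1 \right)} - 2\right) \frac{3 + 6}{2 + 1} \cdot 4 - 12 = \left(\left(4 + 1\right) - 2\right) \frac{3 + 6}{2 + 1} \cdot 4 - 12 = \left(5 - 2\right) \frac{9}{3} \cdot 4 - 12 = 3 \cdot 9 \cdot \frac{1}{3} \cdot 4 - 12 = 3 \cdot 3 \cdot 4 - 12 = 9 \cdot 4 - 12 = 36 - 12 = 24$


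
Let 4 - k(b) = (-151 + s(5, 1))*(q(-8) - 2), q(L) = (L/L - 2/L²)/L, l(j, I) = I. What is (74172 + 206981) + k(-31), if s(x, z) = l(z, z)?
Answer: 35947371/128 ≈ 2.8084e+5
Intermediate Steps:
s(x, z) = z
q(L) = (1 - 2/L²)/L
k(b) = -40213/128 (k(b) = 4 - (-151 + 1)*((-2 + (-8)²)/(-8)³ - 2) = 4 - (-150)*(-(-2 + 64)/512 - 2) = 4 - (-150)*(-1/512*62 - 2) = 4 - (-150)*(-31/256 - 2) = 4 - (-150)*(-543)/256 = 4 - 1*40725/128 = 4 - 40725/128 = -40213/128)
(74172 + 206981) + k(-31) = (74172 + 206981) - 40213/128 = 281153 - 40213/128 = 35947371/128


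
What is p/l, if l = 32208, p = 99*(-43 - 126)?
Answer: -507/976 ≈ -0.51947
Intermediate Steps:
p = -16731 (p = 99*(-169) = -16731)
p/l = -16731/32208 = -16731*1/32208 = -507/976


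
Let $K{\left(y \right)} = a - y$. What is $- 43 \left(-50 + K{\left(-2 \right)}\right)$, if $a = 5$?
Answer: $1849$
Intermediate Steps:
$K{\left(y \right)} = 5 - y$
$- 43 \left(-50 + K{\left(-2 \right)}\right) = - 43 \left(-50 + \left(5 - -2\right)\right) = - 43 \left(-50 + \left(5 + 2\right)\right) = - 43 \left(-50 + 7\right) = \left(-43\right) \left(-43\right) = 1849$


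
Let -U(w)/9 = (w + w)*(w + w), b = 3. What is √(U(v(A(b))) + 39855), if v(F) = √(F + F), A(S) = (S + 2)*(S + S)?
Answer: √37695 ≈ 194.15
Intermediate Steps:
A(S) = 2*S*(2 + S) (A(S) = (2 + S)*(2*S) = 2*S*(2 + S))
v(F) = √2*√F (v(F) = √(2*F) = √2*√F)
U(w) = -36*w² (U(w) = -9*(w + w)*(w + w) = -9*2*w*2*w = -36*w²)
√(U(v(A(b))) + 39855) = √(-36*(√2*√(2*3*(2 + 3)))² + 39855) = √(-36*(√2*√(2*3*5))² + 39855) = √(-36*(√2*√30)² + 39855) = √(-36*(2*√15)² + 39855) = √(-36*60 + 39855) = √(-2160 + 39855) = √37695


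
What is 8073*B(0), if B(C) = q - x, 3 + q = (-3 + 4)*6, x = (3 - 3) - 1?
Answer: 32292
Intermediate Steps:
x = -1 (x = 0 - 1 = -1)
q = 3 (q = -3 + (-3 + 4)*6 = -3 + 1*6 = -3 + 6 = 3)
B(C) = 4 (B(C) = 3 - 1*(-1) = 3 + 1 = 4)
8073*B(0) = 8073*4 = 32292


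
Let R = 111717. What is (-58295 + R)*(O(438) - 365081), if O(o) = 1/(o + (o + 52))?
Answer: -9049557705737/464 ≈ -1.9503e+10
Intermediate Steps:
O(o) = 1/(52 + 2*o) (O(o) = 1/(o + (52 + o)) = 1/(52 + 2*o))
(-58295 + R)*(O(438) - 365081) = (-58295 + 111717)*(1/(2*(26 + 438)) - 365081) = 53422*((½)/464 - 365081) = 53422*((½)*(1/464) - 365081) = 53422*(1/928 - 365081) = 53422*(-338795167/928) = -9049557705737/464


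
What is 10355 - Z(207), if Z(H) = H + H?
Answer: 9941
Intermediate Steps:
Z(H) = 2*H
10355 - Z(207) = 10355 - 2*207 = 10355 - 1*414 = 10355 - 414 = 9941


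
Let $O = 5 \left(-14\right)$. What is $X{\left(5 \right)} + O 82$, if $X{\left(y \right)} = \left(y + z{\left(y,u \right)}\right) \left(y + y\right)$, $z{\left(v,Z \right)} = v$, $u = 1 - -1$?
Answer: $-5640$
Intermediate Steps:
$u = 2$ ($u = 1 + 1 = 2$)
$O = -70$
$X{\left(y \right)} = 4 y^{2}$ ($X{\left(y \right)} = \left(y + y\right) \left(y + y\right) = 2 y 2 y = 4 y^{2}$)
$X{\left(5 \right)} + O 82 = 4 \cdot 5^{2} - 5740 = 4 \cdot 25 - 5740 = 100 - 5740 = -5640$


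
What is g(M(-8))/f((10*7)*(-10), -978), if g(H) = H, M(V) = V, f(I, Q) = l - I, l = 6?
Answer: -4/353 ≈ -0.011331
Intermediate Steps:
f(I, Q) = 6 - I
g(M(-8))/f((10*7)*(-10), -978) = -8/(6 - 10*7*(-10)) = -8/(6 - 70*(-10)) = -8/(6 - 1*(-700)) = -8/(6 + 700) = -8/706 = -8*1/706 = -4/353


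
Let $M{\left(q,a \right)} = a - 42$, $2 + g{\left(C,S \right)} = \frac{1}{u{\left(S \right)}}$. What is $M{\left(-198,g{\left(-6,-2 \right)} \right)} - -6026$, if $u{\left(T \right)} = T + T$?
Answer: $\frac{23927}{4} \approx 5981.8$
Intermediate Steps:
$u{\left(T \right)} = 2 T$
$g{\left(C,S \right)} = -2 + \frac{1}{2 S}$
$M{\left(q,a \right)} = -42 + a$ ($M{\left(q,a \right)} = a - 42 = -42 + a$)
$M{\left(-198,g{\left(-6,-2 \right)} \right)} - -6026 = \left(-42 - \left(2 - \frac{1}{2 \left(-2\right)}\right)\right) - -6026 = \left(-42 + \left(-2 + \frac{1}{2} \left(- \frac{1}{2}\right)\right)\right) + 6026 = \left(-42 - \frac{9}{4}\right) + 6026 = - \frac{177}{4} + 6026 = \frac{23927}{4}$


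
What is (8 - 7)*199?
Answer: 199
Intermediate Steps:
(8 - 7)*199 = 1*199 = 199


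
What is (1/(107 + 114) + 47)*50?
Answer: 519400/221 ≈ 2350.2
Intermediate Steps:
(1/(107 + 114) + 47)*50 = (1/221 + 47)*50 = (10388/221)*50 = 519400/221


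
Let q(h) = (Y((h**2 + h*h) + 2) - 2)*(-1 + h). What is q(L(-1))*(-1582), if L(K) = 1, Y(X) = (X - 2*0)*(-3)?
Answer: 0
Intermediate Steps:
Y(X) = -3*X (Y(X) = (X + 0)*(-3) = X*(-3) = -3*X)
q(h) = (-1 + h)*(-8 - 6*h**2) (q(h) = (-3*((h**2 + h*h) + 2) - 2)*(-1 + h) = (-3*((h**2 + h**2) + 2) - 2)*(-1 + h) = (-3*(2*h**2 + 2) - 2)*(-1 + h) = (-3*(2 + 2*h**2) - 2)*(-1 + h) = ((-6 - 6*h**2) - 2)*(-1 + h) = (-8 - 6*h**2)*(-1 + h) = (-1 + h)*(-8 - 6*h**2))
q(L(-1))*(-1582) = (8 - 8*1 - 6*1**3 + 6*1**2)*(-1582) = (8 - 8 - 6*1 + 6*1)*(-1582) = (8 - 8 - 6 + 6)*(-1582) = 0*(-1582) = 0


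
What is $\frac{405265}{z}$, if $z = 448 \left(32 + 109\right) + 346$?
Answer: $\frac{405265}{63514} \approx 6.3807$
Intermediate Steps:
$z = 63514$ ($z = 448 \cdot 141 + 346 = 63168 + 346 = 63514$)
$\frac{405265}{z} = \frac{405265}{63514}$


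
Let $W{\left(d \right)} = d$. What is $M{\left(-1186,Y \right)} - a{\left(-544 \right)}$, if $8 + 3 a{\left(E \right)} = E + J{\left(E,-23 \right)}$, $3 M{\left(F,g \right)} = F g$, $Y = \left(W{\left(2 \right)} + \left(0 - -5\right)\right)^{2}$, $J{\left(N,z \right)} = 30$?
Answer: $- \frac{57592}{3} \approx -19197.0$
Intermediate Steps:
$Y = 49$ ($Y = \left(2 + \left(0 - -5\right)\right)^{2} = \left(2 + \left(0 + 5\right)\right)^{2} = \left(2 + 5\right)^{2} = 7^{2} = 49$)
$M{\left(F,g \right)} = \frac{F g}{3}$
$a{\left(E \right)} = \frac{22}{3} + \frac{E}{3}$ ($a{\left(E \right)} = - \frac{8}{3} + \frac{E + 30}{3} = - \frac{8}{3} + \frac{30 + E}{3} = - \frac{8}{3} + \left(10 + \frac{E}{3}\right) = \frac{22}{3} + \frac{E}{3}$)
$M{\left(-1186,Y \right)} - a{\left(-544 \right)} = \frac{1}{3} \left(-1186\right) 49 - \left(\frac{22}{3} + \frac{1}{3} \left(-544\right)\right) = - \frac{58114}{3} - \left(\frac{22}{3} - \frac{544}{3}\right) = - \frac{58114}{3} - -174 = - \frac{58114}{3} + 174 = - \frac{57592}{3}$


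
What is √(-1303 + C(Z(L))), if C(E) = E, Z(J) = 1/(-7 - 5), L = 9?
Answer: I*√46911/6 ≈ 36.098*I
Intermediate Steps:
Z(J) = -1/12 (Z(J) = 1/(-12) = -1/12)
√(-1303 + C(Z(L))) = √(-1303 - 1/12) = √(-15637/12) = I*√46911/6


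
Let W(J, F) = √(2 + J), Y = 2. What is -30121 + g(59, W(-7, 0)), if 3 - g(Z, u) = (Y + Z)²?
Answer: -33839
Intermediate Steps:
g(Z, u) = 3 - (2 + Z)²
-30121 + g(59, W(-7, 0)) = -30121 + (3 - (2 + 59)²) = -30121 + (3 - 1*61²) = -30121 + (3 - 1*3721) = -30121 + (3 - 3721) = -30121 - 3718 = -33839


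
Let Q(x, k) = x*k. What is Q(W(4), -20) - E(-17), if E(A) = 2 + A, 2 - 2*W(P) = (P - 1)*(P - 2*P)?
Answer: -125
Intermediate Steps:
W(P) = 1 + P*(-1 + P)/2 (W(P) = 1 - (P - 1)*(P - 2*P)/2 = 1 - (-1 + P)*(-P)/2 = 1 - (-1)*P*(-1 + P)/2 = 1 + P*(-1 + P)/2)
Q(x, k) = k*x
Q(W(4), -20) - E(-17) = -20*(1 + (½)*4² - ½*4) - (2 - 17) = -20*(1 + (½)*16 - 2) - 1*(-15) = -20*(1 + 8 - 2) + 15 = -20*7 + 15 = -140 + 15 = -125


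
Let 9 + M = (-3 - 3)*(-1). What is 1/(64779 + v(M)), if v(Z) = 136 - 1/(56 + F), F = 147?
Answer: 203/13177744 ≈ 1.5405e-5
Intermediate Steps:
M = -3 (M = -9 + (-3 - 3)*(-1) = -9 - 6*(-1) = -9 + 6 = -3)
v(Z) = 27607/203 (v(Z) = 136 - 1/(56 + 147) = 136 - 1/203 = 27607/203)
1/(64779 + v(M)) = 1/(64779 + 27607/203) = 1/(13177744/203) = 203/13177744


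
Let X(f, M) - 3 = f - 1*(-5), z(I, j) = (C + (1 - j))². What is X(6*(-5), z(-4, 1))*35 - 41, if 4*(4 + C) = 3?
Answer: -811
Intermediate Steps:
C = -13/4 (C = -4 + (¼)*3 = -4 + ¾ = -13/4 ≈ -3.2500)
z(I, j) = (-9/4 - j)² (z(I, j) = (-13/4 + (1 - j))² = (-9/4 - j)²)
X(f, M) = 8 + f (X(f, M) = 3 + (f - 1*(-5)) = 3 + (f + 5) = 3 + (5 + f) = 8 + f)
X(6*(-5), z(-4, 1))*35 - 41 = (8 + 6*(-5))*35 - 41 = (8 - 30)*35 - 41 = -22*35 - 41 = -770 - 41 = -811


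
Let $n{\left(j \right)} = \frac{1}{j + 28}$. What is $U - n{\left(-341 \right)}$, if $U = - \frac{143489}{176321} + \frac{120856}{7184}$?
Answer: $\frac{793559570683}{49559248754} \approx 16.012$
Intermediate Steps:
$n{\left(j \right)} = \frac{1}{28 + j}$
$U = \frac{2534828225}{158336258}$ ($U = \left(-143489\right) \frac{1}{176321} + 120856 \cdot \frac{1}{7184} = - \frac{143489}{176321} + \frac{15107}{898} = \frac{2534828225}{158336258} \approx 16.009$)
$U - n{\left(-341 \right)} = \frac{2534828225}{158336258} - \frac{1}{28 - 341} = \frac{2534828225}{158336258} - \frac{1}{-313} = \frac{2534828225}{158336258} - - \frac{1}{313} = \frac{2534828225}{158336258} + \frac{1}{313} = \frac{793559570683}{49559248754}$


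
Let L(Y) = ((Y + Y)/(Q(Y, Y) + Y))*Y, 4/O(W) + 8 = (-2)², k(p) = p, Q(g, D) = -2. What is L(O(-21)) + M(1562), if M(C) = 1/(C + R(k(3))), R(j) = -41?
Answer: -1013/1521 ≈ -0.66601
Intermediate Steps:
O(W) = -1 (O(W) = 4/(-8 + (-2)²) = 4/(-8 + 4) = 4/(-4) = 4*(-¼) = -1)
M(C) = 1/(-41 + C) (M(C) = 1/(C - 41) = 1/(-41 + C))
L(Y) = 2*Y²/(-2 + Y) (L(Y) = ((Y + Y)/(-2 + Y))*Y = ((2*Y)/(-2 + Y))*Y = (2*Y/(-2 + Y))*Y = 2*Y²/(-2 + Y))
L(O(-21)) + M(1562) = 2*(-1)²/(-2 - 1) + 1/(-41 + 1562) = 2*1/(-3) + 1/1521 = 2*1*(-⅓) + 1/1521 = -⅔ + 1/1521 = -1013/1521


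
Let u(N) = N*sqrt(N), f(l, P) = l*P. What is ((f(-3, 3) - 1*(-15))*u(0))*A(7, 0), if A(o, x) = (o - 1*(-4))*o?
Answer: 0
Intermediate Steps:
f(l, P) = P*l
u(N) = N**(3/2)
A(o, x) = o*(4 + o) (A(o, x) = (o + 4)*o = (4 + o)*o = o*(4 + o))
((f(-3, 3) - 1*(-15))*u(0))*A(7, 0) = ((3*(-3) - 1*(-15))*0**(3/2))*(7*(4 + 7)) = ((-9 + 15)*0)*(7*11) = (6*0)*77 = 0*77 = 0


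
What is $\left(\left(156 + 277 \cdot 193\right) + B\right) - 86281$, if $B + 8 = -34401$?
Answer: $-67073$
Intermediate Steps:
$B = -34409$ ($B = -8 - 34401 = -34409$)
$\left(\left(156 + 277 \cdot 193\right) + B\right) - 86281 = \left(\left(156 + 277 \cdot 193\right) - 34409\right) - 86281 = \left(\left(156 + 53461\right) - 34409\right) - 86281 = \left(53617 - 34409\right) - 86281 = 19208 - 86281 = -67073$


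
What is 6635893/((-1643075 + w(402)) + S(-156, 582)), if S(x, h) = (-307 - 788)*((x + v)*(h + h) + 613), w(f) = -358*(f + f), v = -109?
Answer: 6635893/335161558 ≈ 0.019799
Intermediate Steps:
w(f) = -716*f
S(x, h) = -671235 - 2190*h*(-109 + x) (S(x, h) = (-307 - 788)*((x - 109)*(h + h) + 613) = -1095*((-109 + x)*(2*h) + 613) = -1095*(2*h*(-109 + x) + 613) = -1095*(613 + 2*h*(-109 + x)) = -671235 - 2190*h*(-109 + x))
6635893/((-1643075 + w(402)) + S(-156, 582)) = 6635893/((-1643075 - 716*402) + (-671235 + 238710*582 - 2190*582*(-156))) = 6635893/((-1643075 - 287832) + (-671235 + 138929220 + 198834480)) = 6635893/(-1930907 + 337092465) = 6635893/335161558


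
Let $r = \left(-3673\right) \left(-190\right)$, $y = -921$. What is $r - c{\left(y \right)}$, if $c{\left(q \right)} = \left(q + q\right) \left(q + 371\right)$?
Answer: $-315230$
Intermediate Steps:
$r = 697870$
$c{\left(q \right)} = 2 q \left(371 + q\right)$
$r - c{\left(y \right)} = 697870 - 2 \left(-921\right) \left(371 - 921\right) = 697870 - 2 \left(-921\right) \left(-550\right) = 697870 - 1013100 = -315230$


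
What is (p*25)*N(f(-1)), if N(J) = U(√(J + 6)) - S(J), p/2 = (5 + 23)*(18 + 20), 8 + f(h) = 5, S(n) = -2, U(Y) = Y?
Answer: 106400 + 53200*√3 ≈ 1.9855e+5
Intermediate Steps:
f(h) = -3 (f(h) = -8 + 5 = -3)
p = 2128 (p = 2*((5 + 23)*(18 + 20)) = 2*(28*38) = 2*1064 = 2128)
N(J) = 2 + √(6 + J) (N(J) = √(J + 6) - 1*(-2) = √(6 + J) + 2 = 2 + √(6 + J))
(p*25)*N(f(-1)) = (2128*25)*(2 + √(6 - 3)) = 53200*(2 + √3) = 106400 + 53200*√3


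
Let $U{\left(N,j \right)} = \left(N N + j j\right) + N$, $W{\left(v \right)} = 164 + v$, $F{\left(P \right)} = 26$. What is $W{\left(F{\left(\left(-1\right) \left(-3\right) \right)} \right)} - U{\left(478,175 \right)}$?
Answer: $-259397$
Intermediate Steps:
$U{\left(N,j \right)} = N + N^{2} + j^{2}$ ($U{\left(N,j \right)} = \left(N^{2} + j^{2}\right) + N = N + N^{2} + j^{2}$)
$W{\left(F{\left(\left(-1\right) \left(-3\right) \right)} \right)} - U{\left(478,175 \right)} = \left(164 + 26\right) - \left(478 + 478^{2} + 175^{2}\right) = 190 - \left(478 + 228484 + 30625\right) = 190 - 259587 = -259397$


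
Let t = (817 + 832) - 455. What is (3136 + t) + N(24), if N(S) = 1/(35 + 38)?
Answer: 316091/73 ≈ 4330.0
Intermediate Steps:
N(S) = 1/73
t = 1194 (t = 1649 - 455 = 1194)
(3136 + t) + N(24) = (3136 + 1194) + 1/73 = 4330 + 1/73 = 316091/73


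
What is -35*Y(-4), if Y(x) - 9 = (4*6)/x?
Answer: -105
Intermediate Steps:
Y(x) = 9 + 24/x (Y(x) = 9 + (4*6)/x = 9 + 24/x)
-35*Y(-4) = -35*(9 + 24/(-4)) = -35*(9 + 24*(-¼)) = -35*(9 - 6) = -35*3 = -105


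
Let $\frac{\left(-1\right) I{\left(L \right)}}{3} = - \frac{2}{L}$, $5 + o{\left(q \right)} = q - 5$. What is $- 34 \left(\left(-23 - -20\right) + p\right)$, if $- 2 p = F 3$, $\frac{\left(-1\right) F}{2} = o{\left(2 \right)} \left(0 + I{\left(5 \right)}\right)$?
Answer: $\frac{5406}{5} \approx 1081.2$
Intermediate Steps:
$o{\left(q \right)} = -10 + q$ ($o{\left(q \right)} = -5 + \left(q - 5\right) = -5 + \left(-5 + q\right) = -10 + q$)
$I{\left(L \right)} = \frac{6}{L}$ ($I{\left(L \right)} = - 3 \left(- \frac{2}{L}\right) = \frac{6}{L}$)
$F = \frac{96}{5}$ ($F = - 2 \left(-10 + 2\right) \left(0 + \frac{6}{5}\right) = - 2 \left(- 8 \left(0 + 6 \cdot \frac{1}{5}\right)\right) = - 2 \left(- 8 \left(0 + \frac{6}{5}\right)\right) = - 2 \left(\left(-8\right) \frac{6}{5}\right) = \left(-2\right) \left(- \frac{48}{5}\right) = \frac{96}{5} \approx 19.2$)
$p = - \frac{144}{5}$ ($p = - \frac{\frac{96}{5} \cdot 3}{2} = \left(- \frac{1}{2}\right) \frac{288}{5} = - \frac{144}{5} \approx -28.8$)
$- 34 \left(\left(-23 - -20\right) + p\right) = - 34 \left(\left(-23 - -20\right) - \frac{144}{5}\right) = - 34 \left(\left(-23 + 20\right) - \frac{144}{5}\right) = - 34 \left(-3 - \frac{144}{5}\right) = \left(-34\right) \left(- \frac{159}{5}\right) = \frac{5406}{5}$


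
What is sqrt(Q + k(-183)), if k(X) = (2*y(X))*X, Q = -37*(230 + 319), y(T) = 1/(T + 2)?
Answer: I*sqrt(665407947)/181 ≈ 142.52*I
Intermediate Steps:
y(T) = 1/(2 + T)
Q = -20313 (Q = -37*549 = -20313)
k(X) = 2*X/(2 + X) (k(X) = (2/(2 + X))*X = 2*X/(2 + X))
sqrt(Q + k(-183)) = sqrt(-20313 + 2*(-183)/(2 - 183)) = sqrt(-20313 + 2*(-183)/(-181)) = sqrt(-20313 + 2*(-183)*(-1/181)) = sqrt(-20313 + 366/181) = sqrt(-3676287/181) = I*sqrt(665407947)/181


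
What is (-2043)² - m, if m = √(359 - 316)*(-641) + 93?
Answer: 4173756 + 641*√43 ≈ 4.1780e+6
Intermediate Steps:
m = 93 - 641*√43 (m = √43*(-641) + 93 = -641*√43 + 93 = 93 - 641*√43 ≈ -4110.3)
(-2043)² - m = (-2043)² - (93 - 641*√43) = 4173849 + (-93 + 641*√43) = 4173756 + 641*√43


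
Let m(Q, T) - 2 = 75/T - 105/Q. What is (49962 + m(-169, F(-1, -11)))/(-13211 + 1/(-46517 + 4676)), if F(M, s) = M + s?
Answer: -1413048352419/373666741552 ≈ -3.7816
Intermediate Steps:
m(Q, T) = 2 - 105/Q + 75/T (m(Q, T) = 2 + (75/T - 105/Q) = 2 + (-105/Q + 75/T) = 2 - 105/Q + 75/T)
(49962 + m(-169, F(-1, -11)))/(-13211 + 1/(-46517 + 4676)) = (49962 + (2 - 105/(-169) + 75/(-1 - 11)))/(-13211 + 1/(-46517 + 4676)) = (49962 + (2 - 105*(-1/169) + 75/(-12)))/(-13211 + 1/(-41841)) = (49962 + (2 + 105/169 + 75*(-1/12)))/(-13211 - 1/41841) = (49962 + (2 + 105/169 - 25/4))/(-552761452/41841) = (49962 - 2453/676)*(-41841/552761452) = (33771859/676)*(-41841/552761452) = -1413048352419/373666741552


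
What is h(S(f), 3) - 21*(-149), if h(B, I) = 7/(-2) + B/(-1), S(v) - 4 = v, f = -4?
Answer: 6251/2 ≈ 3125.5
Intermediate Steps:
S(v) = 4 + v
h(B, I) = -7/2 - B (h(B, I) = 7*(-1/2) + B*(-1) = -7/2 - B)
h(S(f), 3) - 21*(-149) = (-7/2 - (4 - 4)) - 21*(-149) = (-7/2 - 1*0) + 3129 = (-7/2 + 0) + 3129 = -7/2 + 3129 = 6251/2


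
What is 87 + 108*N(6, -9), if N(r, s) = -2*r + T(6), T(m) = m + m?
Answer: 87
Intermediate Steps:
T(m) = 2*m
N(r, s) = 12 - 2*r (N(r, s) = -2*r + 2*6 = -2*r + 12 = 12 - 2*r)
87 + 108*N(6, -9) = 87 + 108*(12 - 2*6) = 87 + 108*(12 - 12) = 87 + 108*0 = 87 + 0 = 87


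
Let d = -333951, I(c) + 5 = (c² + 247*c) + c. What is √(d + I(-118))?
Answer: 4*I*√21831 ≈ 591.01*I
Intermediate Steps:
I(c) = -5 + c² + 248*c (I(c) = -5 + ((c² + 247*c) + c) = -5 + (c² + 248*c) = -5 + c² + 248*c)
√(d + I(-118)) = √(-333951 + (-5 + (-118)² + 248*(-118))) = √(-333951 + (-5 + 13924 - 29264)) = √(-333951 - 15345) = √(-349296) = 4*I*√21831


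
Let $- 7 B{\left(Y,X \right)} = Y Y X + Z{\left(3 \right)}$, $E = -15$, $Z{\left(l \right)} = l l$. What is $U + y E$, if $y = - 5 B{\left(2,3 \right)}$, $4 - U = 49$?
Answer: $-270$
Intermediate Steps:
$U = -45$ ($U = 4 - 49 = -45$)
$Z{\left(l \right)} = l^{2}$
$B{\left(Y,X \right)} = - \frac{9}{7} - \frac{X Y^{2}}{7}$ ($B{\left(Y,X \right)} = - \frac{Y Y X + 3^{2}}{7} = - \frac{Y^{2} X + 9}{7} = - \frac{X Y^{2} + 9}{7} = - \frac{9 + X Y^{2}}{7} = - \frac{9}{7} - \frac{X Y^{2}}{7}$)
$y = 15$ ($y = - 5 \left(- \frac{9}{7} - \frac{3 \cdot 2^{2}}{7}\right) = - 5 \left(- \frac{9}{7} - \frac{3}{7} \cdot 4\right) = - 5 \left(- \frac{9}{7} - \frac{12}{7}\right) = \left(-5\right) \left(-3\right) = 15$)
$U + y E = -45 + 15 \left(-15\right) = -45 - 225 = -270$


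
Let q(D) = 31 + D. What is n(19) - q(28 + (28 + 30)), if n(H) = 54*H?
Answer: 909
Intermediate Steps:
n(19) - q(28 + (28 + 30)) = 54*19 - (31 + (28 + (28 + 30))) = 1026 - (31 + (28 + 58)) = 1026 - (31 + 86) = 1026 - 1*117 = 1026 - 117 = 909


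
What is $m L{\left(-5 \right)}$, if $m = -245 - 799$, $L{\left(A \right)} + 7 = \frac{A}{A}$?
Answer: $6264$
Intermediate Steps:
$L{\left(A \right)} = -6$ ($L{\left(A \right)} = -7 + \frac{A}{A} = -7 + 1 = -6$)
$m = -1044$ ($m = -245 - 799 = -1044$)
$m L{\left(-5 \right)} = \left(-1044\right) \left(-6\right) = 6264$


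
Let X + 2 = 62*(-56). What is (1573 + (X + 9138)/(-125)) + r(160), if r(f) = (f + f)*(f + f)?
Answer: 12990961/125 ≈ 1.0393e+5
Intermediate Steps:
X = -3474 (X = -2 + 62*(-56) = -2 - 3472 = -3474)
r(f) = 4*f² (r(f) = (2*f)*(2*f) = 4*f²)
(1573 + (X + 9138)/(-125)) + r(160) = (1573 + (-3474 + 9138)/(-125)) + 4*160² = (1573 + 5664*(-1/125)) + 4*25600 = (1573 - 5664/125) + 102400 = 190961/125 + 102400 = 12990961/125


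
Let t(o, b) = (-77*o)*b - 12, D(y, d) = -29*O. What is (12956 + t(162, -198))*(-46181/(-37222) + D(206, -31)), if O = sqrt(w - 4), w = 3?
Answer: 57329001038/18611 - 72001084*I ≈ 3.0804e+6 - 7.2001e+7*I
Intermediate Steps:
O = I (O = sqrt(3 - 4) = sqrt(-1) = I ≈ 1.0*I)
D(y, d) = -29*I
t(o, b) = -12 - 77*b*o (t(o, b) = -77*b*o - 12 = -12 - 77*b*o)
(12956 + t(162, -198))*(-46181/(-37222) + D(206, -31)) = (12956 + (-12 - 77*(-198)*162))*(-46181/(-37222) - 29*I) = (12956 + (-12 + 2469852))*(-46181*(-1/37222) - 29*I) = (12956 + 2469840)*(46181/37222 - 29*I) = 2482796*(46181/37222 - 29*I) = 57329001038/18611 - 72001084*I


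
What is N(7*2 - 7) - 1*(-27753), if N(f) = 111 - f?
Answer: 27857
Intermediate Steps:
N(7*2 - 7) - 1*(-27753) = (111 - (7*2 - 7)) - 1*(-27753) = (111 - (14 - 7)) + 27753 = (111 - 1*7) + 27753 = (111 - 7) + 27753 = 104 + 27753 = 27857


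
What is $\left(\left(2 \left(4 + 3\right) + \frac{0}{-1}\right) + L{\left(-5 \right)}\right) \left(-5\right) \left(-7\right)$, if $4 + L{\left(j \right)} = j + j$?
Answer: $0$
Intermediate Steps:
$L{\left(j \right)} = -4 + 2 j$ ($L{\left(j \right)} = -4 + \left(j + j\right) = -4 + 2 j$)
$\left(\left(2 \left(4 + 3\right) + \frac{0}{-1}\right) + L{\left(-5 \right)}\right) \left(-5\right) \left(-7\right) = \left(\left(2 \left(4 + 3\right) + \frac{0}{-1}\right) + \left(-4 + 2 \left(-5\right)\right)\right) \left(-5\right) \left(-7\right) = \left(\left(2 \cdot 7 + 0 \left(-1\right)\right) - 14\right) \left(-5\right) \left(-7\right) = \left(\left(14 + 0\right) - 14\right) \left(-5\right) \left(-7\right) = \left(14 - 14\right) \left(-5\right) \left(-7\right) = 0 \left(-5\right) \left(-7\right) = 0 \left(-7\right) = 0$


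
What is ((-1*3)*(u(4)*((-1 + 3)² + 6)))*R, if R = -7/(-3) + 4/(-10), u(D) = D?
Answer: -232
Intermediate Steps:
R = 29/15 (R = -7*(-⅓) + 4*(-⅒) = 7/3 - ⅖ = 29/15 ≈ 1.9333)
((-1*3)*(u(4)*((-1 + 3)² + 6)))*R = ((-1*3)*(4*((-1 + 3)² + 6)))*(29/15) = -12*(2² + 6)*(29/15) = -12*(4 + 6)*(29/15) = -12*10*(29/15) = -3*40*(29/15) = -120*29/15 = -232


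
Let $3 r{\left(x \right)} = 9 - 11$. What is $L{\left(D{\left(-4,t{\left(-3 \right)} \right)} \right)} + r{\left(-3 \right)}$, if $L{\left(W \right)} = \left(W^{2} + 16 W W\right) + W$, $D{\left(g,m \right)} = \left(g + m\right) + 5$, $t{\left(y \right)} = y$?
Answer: $\frac{196}{3} \approx 65.333$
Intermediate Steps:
$r{\left(x \right)} = - \frac{2}{3}$ ($r{\left(x \right)} = \frac{9 - 11}{3} = \frac{1}{3} \left(-2\right) = - \frac{2}{3}$)
$D{\left(g,m \right)} = 5 + g + m$
$L{\left(W \right)} = W + 17 W^{2}$ ($L{\left(W \right)} = \left(W^{2} + 16 W^{2}\right) + W = 17 W^{2} + W = W + 17 W^{2}$)
$L{\left(D{\left(-4,t{\left(-3 \right)} \right)} \right)} + r{\left(-3 \right)} = \left(5 - 4 - 3\right) \left(1 + 17 \left(5 - 4 - 3\right)\right) - \frac{2}{3} = - 2 \left(1 + 17 \left(-2\right)\right) - \frac{2}{3} = - 2 \left(1 - 34\right) - \frac{2}{3} = \left(-2\right) \left(-33\right) - \frac{2}{3} = 66 - \frac{2}{3} = \frac{196}{3}$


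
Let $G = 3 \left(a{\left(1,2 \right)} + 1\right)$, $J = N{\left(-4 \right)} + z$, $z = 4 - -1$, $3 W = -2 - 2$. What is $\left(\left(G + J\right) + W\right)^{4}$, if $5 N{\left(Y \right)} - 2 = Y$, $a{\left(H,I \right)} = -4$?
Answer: $\frac{54700816}{50625} \approx 1080.5$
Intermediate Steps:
$W = - \frac{4}{3}$ ($W = \frac{-2 - 2}{3} = \frac{1}{3} \left(-4\right) = - \frac{4}{3} \approx -1.3333$)
$N{\left(Y \right)} = \frac{2}{5} + \frac{Y}{5}$
$z = 5$ ($z = 4 + 1 = 5$)
$J = \frac{23}{5}$ ($J = \left(\frac{2}{5} + \frac{1}{5} \left(-4\right)\right) + 5 = \left(\frac{2}{5} - \frac{4}{5}\right) + 5 = - \frac{2}{5} + 5 = \frac{23}{5} \approx 4.6$)
$G = -9$ ($G = 3 \left(-4 + 1\right) = 3 \left(-3\right) = -9$)
$\left(\left(G + J\right) + W\right)^{4} = \left(\left(-9 + \frac{23}{5}\right) - \frac{4}{3}\right)^{4} = \left(- \frac{22}{5} - \frac{4}{3}\right)^{4} = \left(- \frac{86}{15}\right)^{4} = \frac{54700816}{50625}$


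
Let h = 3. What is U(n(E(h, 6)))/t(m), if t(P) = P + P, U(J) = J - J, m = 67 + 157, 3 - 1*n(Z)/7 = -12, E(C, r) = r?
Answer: 0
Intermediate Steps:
n(Z) = 105 (n(Z) = 21 - 7*(-12) = 21 + 84 = 105)
m = 224
U(J) = 0
t(P) = 2*P
U(n(E(h, 6)))/t(m) = 0/((2*224)) = 0/448 = 0*(1/448) = 0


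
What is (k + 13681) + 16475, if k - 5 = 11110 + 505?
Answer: 41776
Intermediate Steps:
k = 11620 (k = 5 + (11110 + 505) = 5 + 11615 = 11620)
(k + 13681) + 16475 = (11620 + 13681) + 16475 = 25301 + 16475 = 41776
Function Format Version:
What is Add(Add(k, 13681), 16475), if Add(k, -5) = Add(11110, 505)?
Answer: 41776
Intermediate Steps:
k = 11620 (k = Add(5, Add(11110, 505)) = Add(5, 11615) = 11620)
Add(Add(k, 13681), 16475) = Add(Add(11620, 13681), 16475) = Add(25301, 16475) = 41776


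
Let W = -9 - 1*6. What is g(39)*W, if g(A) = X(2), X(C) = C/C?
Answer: -15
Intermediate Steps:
X(C) = 1
g(A) = 1
W = -15 (W = -9 - 6 = -15)
g(39)*W = 1*(-15) = -15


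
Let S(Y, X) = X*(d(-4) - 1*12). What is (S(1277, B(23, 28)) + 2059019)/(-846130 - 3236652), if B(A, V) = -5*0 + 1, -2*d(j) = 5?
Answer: -4118009/8165564 ≈ -0.50431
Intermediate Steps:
d(j) = -5/2 (d(j) = -1/2*5 = -5/2)
B(A, V) = 1 (B(A, V) = 0 + 1 = 1)
S(Y, X) = -29*X/2 (S(Y, X) = X*(-5/2 - 1*12) = X*(-5/2 - 12) = X*(-29/2) = -29*X/2)
(S(1277, B(23, 28)) + 2059019)/(-846130 - 3236652) = (-29/2*1 + 2059019)/(-846130 - 3236652) = (-29/2 + 2059019)/(-4082782) = (4118009/2)*(-1/4082782) = -4118009/8165564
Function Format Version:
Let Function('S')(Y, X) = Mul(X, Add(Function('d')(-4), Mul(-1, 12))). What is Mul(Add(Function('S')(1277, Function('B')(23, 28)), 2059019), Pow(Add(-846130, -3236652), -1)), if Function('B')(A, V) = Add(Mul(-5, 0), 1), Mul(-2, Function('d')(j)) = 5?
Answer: Rational(-4118009, 8165564) ≈ -0.50431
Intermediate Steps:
Function('d')(j) = Rational(-5, 2) (Function('d')(j) = Mul(Rational(-1, 2), 5) = Rational(-5, 2))
Function('B')(A, V) = 1 (Function('B')(A, V) = Add(0, 1) = 1)
Function('S')(Y, X) = Mul(Rational(-29, 2), X) (Function('S')(Y, X) = Mul(X, Add(Rational(-5, 2), Mul(-1, 12))) = Mul(X, Add(Rational(-5, 2), -12)) = Mul(X, Rational(-29, 2)) = Mul(Rational(-29, 2), X))
Mul(Add(Function('S')(1277, Function('B')(23, 28)), 2059019), Pow(Add(-846130, -3236652), -1)) = Mul(Add(Mul(Rational(-29, 2), 1), 2059019), Pow(Add(-846130, -3236652), -1)) = Mul(Add(Rational(-29, 2), 2059019), Pow(-4082782, -1)) = Mul(Rational(4118009, 2), Rational(-1, 4082782)) = Rational(-4118009, 8165564)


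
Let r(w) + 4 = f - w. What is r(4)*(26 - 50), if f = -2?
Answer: 240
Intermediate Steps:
r(w) = -6 - w (r(w) = -4 + (-2 - w) = -6 - w)
r(4)*(26 - 50) = (-6 - 1*4)*(26 - 50) = (-6 - 4)*(-24) = -10*(-24) = 240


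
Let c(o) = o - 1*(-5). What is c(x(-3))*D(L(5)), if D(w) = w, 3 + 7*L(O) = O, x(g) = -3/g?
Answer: 12/7 ≈ 1.7143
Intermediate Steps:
L(O) = -3/7 + O/7
c(o) = 5 + o (c(o) = o + 5 = 5 + o)
c(x(-3))*D(L(5)) = (5 - 3/(-3))*(-3/7 + (1/7)*5) = (5 - 3*(-1/3))*(-3/7 + 5/7) = (5 + 1)*(2/7) = 6*(2/7) = 12/7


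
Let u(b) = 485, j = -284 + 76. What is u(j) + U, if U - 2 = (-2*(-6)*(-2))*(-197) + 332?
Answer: 5547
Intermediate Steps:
j = -208
U = 5062 (U = 2 + ((-2*(-6)*(-2))*(-197) + 332) = 2 + ((12*(-2))*(-197) + 332) = 2 + (-24*(-197) + 332) = 2 + (4728 + 332) = 2 + 5060 = 5062)
u(j) + U = 485 + 5062 = 5547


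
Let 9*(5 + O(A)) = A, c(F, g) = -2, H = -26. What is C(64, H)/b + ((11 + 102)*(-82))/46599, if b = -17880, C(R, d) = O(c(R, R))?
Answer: -496298189/2499570360 ≈ -0.19855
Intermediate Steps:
O(A) = -5 + A/9
C(R, d) = -47/9 (C(R, d) = -5 + (⅑)*(-2) = -5 - 2/9 = -47/9)
C(64, H)/b + ((11 + 102)*(-82))/46599 = -47/9/(-17880) + ((11 + 102)*(-82))/46599 = -47/9*(-1/17880) + (113*(-82))*(1/46599) = 47/160920 - 9266*1/46599 = 47/160920 - 9266/46599 = -496298189/2499570360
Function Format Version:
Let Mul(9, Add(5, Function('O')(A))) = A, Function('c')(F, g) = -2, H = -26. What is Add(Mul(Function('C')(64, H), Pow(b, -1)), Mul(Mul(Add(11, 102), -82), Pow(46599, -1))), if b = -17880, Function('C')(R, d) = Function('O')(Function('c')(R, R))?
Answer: Rational(-496298189, 2499570360) ≈ -0.19855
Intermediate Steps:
Function('O')(A) = Add(-5, Mul(Rational(1, 9), A))
Function('C')(R, d) = Rational(-47, 9) (Function('C')(R, d) = Add(-5, Mul(Rational(1, 9), -2)) = Add(-5, Rational(-2, 9)) = Rational(-47, 9))
Add(Mul(Function('C')(64, H), Pow(b, -1)), Mul(Mul(Add(11, 102), -82), Pow(46599, -1))) = Add(Mul(Rational(-47, 9), Pow(-17880, -1)), Mul(Mul(Add(11, 102), -82), Pow(46599, -1))) = Add(Mul(Rational(-47, 9), Rational(-1, 17880)), Mul(Mul(113, -82), Rational(1, 46599))) = Add(Rational(47, 160920), Mul(-9266, Rational(1, 46599))) = Add(Rational(47, 160920), Rational(-9266, 46599)) = Rational(-496298189, 2499570360)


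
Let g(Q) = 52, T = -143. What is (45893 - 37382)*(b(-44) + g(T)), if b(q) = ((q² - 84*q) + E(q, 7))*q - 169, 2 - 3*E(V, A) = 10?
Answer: -2109091051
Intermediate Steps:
E(V, A) = -8/3 (E(V, A) = ⅔ - ⅓*10 = ⅔ - 10/3 = -8/3)
b(q) = -169 + q*(-8/3 + q² - 84*q) (b(q) = ((q² - 84*q) - 8/3)*q - 169 = (-8/3 + q² - 84*q)*q - 169 = q*(-8/3 + q² - 84*q) - 169 = -169 + q*(-8/3 + q² - 84*q))
(45893 - 37382)*(b(-44) + g(T)) = (45893 - 37382)*((-169 + (-44)³ - 84*(-44)² - 8/3*(-44)) + 52) = 8511*((-169 - 85184 - 84*1936 + 352/3) + 52) = 8511*((-169 - 85184 - 162624 + 352/3) + 52) = 8511*(-743579/3 + 52) = 8511*(-743423/3) = -2109091051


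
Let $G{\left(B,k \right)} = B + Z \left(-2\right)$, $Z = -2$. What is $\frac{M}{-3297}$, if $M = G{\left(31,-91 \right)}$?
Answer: $- \frac{5}{471} \approx -0.010616$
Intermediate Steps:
$G{\left(B,k \right)} = 4 + B$ ($G{\left(B,k \right)} = B - -4 = B + 4 = 4 + B$)
$M = 35$ ($M = 4 + 31 = 35$)
$\frac{M}{-3297} = \frac{35}{-3297} = 35 \left(- \frac{1}{3297}\right) = - \frac{5}{471}$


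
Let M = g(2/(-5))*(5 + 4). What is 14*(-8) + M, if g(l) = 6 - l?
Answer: -272/5 ≈ -54.400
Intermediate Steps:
M = 288/5 (M = (6 - 2/(-5))*(5 + 4) = (6 - 2*(-1)/5)*9 = (6 - 1*(-2/5))*9 = (6 + 2/5)*9 = (32/5)*9 = 288/5 ≈ 57.600)
14*(-8) + M = 14*(-8) + 288/5 = -112 + 288/5 = -272/5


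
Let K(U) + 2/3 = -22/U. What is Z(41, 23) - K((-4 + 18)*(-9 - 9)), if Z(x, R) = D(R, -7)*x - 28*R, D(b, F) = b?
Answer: 37747/126 ≈ 299.58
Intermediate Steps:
Z(x, R) = -28*R + R*x (Z(x, R) = R*x - 28*R = -28*R + R*x)
K(U) = -⅔ - 22/U
Z(41, 23) - K((-4 + 18)*(-9 - 9)) = 23*(-28 + 41) - (-⅔ - 22*1/((-9 - 9)*(-4 + 18))) = 23*13 - (-⅔ - 22/(14*(-18))) = 299 - (-⅔ - 22/(-252)) = 299 - (-⅔ - 22*(-1/252)) = 299 - (-⅔ + 11/126) = 299 - 1*(-73/126) = 299 + 73/126 = 37747/126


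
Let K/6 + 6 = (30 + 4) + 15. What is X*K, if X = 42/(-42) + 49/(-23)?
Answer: -18576/23 ≈ -807.65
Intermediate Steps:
X = -72/23 (X = 42*(-1/42) + 49*(-1/23) = -1 - 49/23 = -72/23 ≈ -3.1304)
K = 258 (K = -36 + 6*((30 + 4) + 15) = -36 + 6*(34 + 15) = -36 + 6*49 = -36 + 294 = 258)
X*K = -72/23*258 = -18576/23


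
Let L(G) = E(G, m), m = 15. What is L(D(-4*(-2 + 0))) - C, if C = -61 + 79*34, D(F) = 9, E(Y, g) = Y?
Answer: -2616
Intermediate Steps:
L(G) = G
C = 2625 (C = -61 + 2686 = 2625)
L(D(-4*(-2 + 0))) - C = 9 - 1*2625 = 9 - 2625 = -2616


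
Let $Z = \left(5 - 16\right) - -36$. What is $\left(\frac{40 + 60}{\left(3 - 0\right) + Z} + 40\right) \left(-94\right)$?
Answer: $- \frac{28670}{7} \approx -4095.7$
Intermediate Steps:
$Z = 25$ ($Z = \left(5 - 16\right) + 36 = -11 + 36 = 25$)
$\left(\frac{40 + 60}{\left(3 - 0\right) + Z} + 40\right) \left(-94\right) = \left(\frac{40 + 60}{\left(3 - 0\right) + 25} + 40\right) \left(-94\right) = \left(\frac{100}{\left(3 + 0\right) + 25} + 40\right) \left(-94\right) = \left(\frac{100}{3 + 25} + 40\right) \left(-94\right) = \left(\frac{100}{28} + 40\right) \left(-94\right) = \left(100 \cdot \frac{1}{28} + 40\right) \left(-94\right) = \left(\frac{25}{7} + 40\right) \left(-94\right) = \frac{305}{7} \left(-94\right) = - \frac{28670}{7}$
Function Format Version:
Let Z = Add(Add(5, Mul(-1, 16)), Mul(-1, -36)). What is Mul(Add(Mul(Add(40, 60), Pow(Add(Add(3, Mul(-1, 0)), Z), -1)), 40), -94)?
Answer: Rational(-28670, 7) ≈ -4095.7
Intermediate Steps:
Z = 25 (Z = Add(Add(5, -16), 36) = Add(-11, 36) = 25)
Mul(Add(Mul(Add(40, 60), Pow(Add(Add(3, Mul(-1, 0)), Z), -1)), 40), -94) = Mul(Add(Mul(Add(40, 60), Pow(Add(Add(3, Mul(-1, 0)), 25), -1)), 40), -94) = Mul(Add(Mul(100, Pow(Add(Add(3, 0), 25), -1)), 40), -94) = Mul(Add(Mul(100, Pow(Add(3, 25), -1)), 40), -94) = Mul(Add(Mul(100, Pow(28, -1)), 40), -94) = Mul(Add(Mul(100, Rational(1, 28)), 40), -94) = Mul(Add(Rational(25, 7), 40), -94) = Mul(Rational(305, 7), -94) = Rational(-28670, 7)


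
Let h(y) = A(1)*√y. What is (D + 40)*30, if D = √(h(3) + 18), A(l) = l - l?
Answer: 1200 + 90*√2 ≈ 1327.3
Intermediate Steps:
A(l) = 0
h(y) = 0 (h(y) = 0*√y = 0)
D = 3*√2 (D = √(0 + 18) = √18 = 3*√2 ≈ 4.2426)
(D + 40)*30 = (3*√2 + 40)*30 = (40 + 3*√2)*30 = 1200 + 90*√2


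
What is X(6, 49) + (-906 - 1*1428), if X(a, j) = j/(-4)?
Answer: -9385/4 ≈ -2346.3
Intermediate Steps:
X(a, j) = -j/4 (X(a, j) = j*(-¼) = -j/4)
X(6, 49) + (-906 - 1*1428) = -¼*49 + (-906 - 1*1428) = -49/4 + (-906 - 1428) = -49/4 - 2334 = -9385/4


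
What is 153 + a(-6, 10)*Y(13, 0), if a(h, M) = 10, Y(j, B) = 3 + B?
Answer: 183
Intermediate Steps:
153 + a(-6, 10)*Y(13, 0) = 153 + 10*(3 + 0) = 153 + 10*3 = 153 + 30 = 183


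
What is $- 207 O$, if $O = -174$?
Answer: $36018$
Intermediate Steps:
$- 207 O = \left(-207\right) \left(-174\right) = 36018$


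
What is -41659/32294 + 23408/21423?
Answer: -136522805/691834362 ≈ -0.19733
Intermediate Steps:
-41659/32294 + 23408/21423 = -136522805/691834362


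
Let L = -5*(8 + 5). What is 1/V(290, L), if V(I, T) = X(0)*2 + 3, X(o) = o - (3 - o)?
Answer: -⅓ ≈ -0.33333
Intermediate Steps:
X(o) = -3 + 2*o (X(o) = o + (-3 + o) = -3 + 2*o)
L = -65 (L = -5*13 = -65)
V(I, T) = -3 (V(I, T) = (-3 + 2*0)*2 + 3 = (-3 + 0)*2 + 3 = -3*2 + 3 = -6 + 3 = -3)
1/V(290, L) = 1/(-3) = -⅓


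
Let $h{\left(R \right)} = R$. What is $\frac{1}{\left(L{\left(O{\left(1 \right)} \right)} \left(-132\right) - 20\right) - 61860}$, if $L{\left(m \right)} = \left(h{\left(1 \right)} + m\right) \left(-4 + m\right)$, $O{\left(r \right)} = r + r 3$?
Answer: $- \frac{1}{61880} \approx -1.616 \cdot 10^{-5}$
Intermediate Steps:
$O{\left(r \right)} = 4 r$ ($O{\left(r \right)} = r + 3 r = 4 r$)
$L{\left(m \right)} = \left(1 + m\right) \left(-4 + m\right)$
$\frac{1}{\left(L{\left(O{\left(1 \right)} \right)} \left(-132\right) - 20\right) - 61860} = \frac{1}{\left(\left(-4 + \left(4 \cdot 1\right)^{2} - 3 \cdot 4 \cdot 1\right) \left(-132\right) - 20\right) - 61860} = \frac{1}{\left(\left(-4 + 4^{2} - 12\right) \left(-132\right) - 20\right) - 61860} = \frac{1}{\left(\left(-4 + 16 - 12\right) \left(-132\right) - 20\right) - 61860} = \frac{1}{\left(0 \left(-132\right) - 20\right) - 61860} = \frac{1}{\left(0 - 20\right) - 61860} = \frac{1}{-20 - 61860} = \frac{1}{-61880} = - \frac{1}{61880}$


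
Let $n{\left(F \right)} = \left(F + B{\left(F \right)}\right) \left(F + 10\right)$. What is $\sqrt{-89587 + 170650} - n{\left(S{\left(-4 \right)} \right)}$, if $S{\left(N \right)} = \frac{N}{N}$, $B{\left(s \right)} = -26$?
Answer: $275 + 3 \sqrt{9007} \approx 559.72$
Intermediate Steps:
$S{\left(N \right)} = 1$
$n{\left(F \right)} = \left(-26 + F\right) \left(10 + F\right)$ ($n{\left(F \right)} = \left(F - 26\right) \left(F + 10\right) = \left(-26 + F\right) \left(10 + F\right)$)
$\sqrt{-89587 + 170650} - n{\left(S{\left(-4 \right)} \right)} = \sqrt{-89587 + 170650} - \left(-260 + 1^{2} - 16\right) = \sqrt{81063} - \left(-260 + 1 - 16\right) = 3 \sqrt{9007} - -275 = 3 \sqrt{9007} + 275 = 275 + 3 \sqrt{9007}$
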